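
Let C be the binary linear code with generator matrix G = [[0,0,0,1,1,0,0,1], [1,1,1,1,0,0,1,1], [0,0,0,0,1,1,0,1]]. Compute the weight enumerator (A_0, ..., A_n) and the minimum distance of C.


Weight distribution: A_0 = 1, A_2 = 1, A_3 = 2, A_5 = 1, A_6 = 2, A_7 = 1. Minimum distance d = 2.

Enumerate all 2^3 = 8 messages m ∈ F_2^3.
For each, compute codeword c = mG in F_2^8, then tally its weight.
  m = 000 → c = 00000000, weight = 0.
  m = 100 → c = 00011001, weight = 3.
  m = 010 → c = 11110011, weight = 6.
  m = 110 → c = 11101010, weight = 5.
  m = 001 → c = 00001101, weight = 3.
  m = 101 → c = 00010100, weight = 2.
  m = 011 → c = 11111110, weight = 7.
  m = 111 → c = 11100111, weight = 6.
Tally weights:
  weight 0: 1 codewords.
  weight 2: 1 codewords.
  weight 3: 2 codewords.
  weight 5: 1 codewords.
  weight 6: 2 codewords.
  weight 7: 1 codewords.
Minimum distance d = smallest w > 0 with A_w > 0 = 2.
Sanity: Σ A_w = 8 = 2^3 = 8 ✓.


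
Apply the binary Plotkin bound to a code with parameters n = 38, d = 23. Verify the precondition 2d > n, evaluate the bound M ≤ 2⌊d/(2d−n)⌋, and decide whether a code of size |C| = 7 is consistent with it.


Plotkin bound M ≤ 4; given |C| = 7 > bound (violated).

Check applicability: 2d = 46, n = 38.
2d − n = 8 > 0, so Plotkin applies.
Compute d/(2d−n) = 23/8 ≈ 2.8750.
⌊d/(2d−n)⌋ = 2.
Plotkin bound: M ≤ 2·2 = 4.
Given |C| = 7, check: VIOLATED.
This |C| is above the Plotkin bound, so no binary code with n = 38, d = 23 and 7 codewords exists.


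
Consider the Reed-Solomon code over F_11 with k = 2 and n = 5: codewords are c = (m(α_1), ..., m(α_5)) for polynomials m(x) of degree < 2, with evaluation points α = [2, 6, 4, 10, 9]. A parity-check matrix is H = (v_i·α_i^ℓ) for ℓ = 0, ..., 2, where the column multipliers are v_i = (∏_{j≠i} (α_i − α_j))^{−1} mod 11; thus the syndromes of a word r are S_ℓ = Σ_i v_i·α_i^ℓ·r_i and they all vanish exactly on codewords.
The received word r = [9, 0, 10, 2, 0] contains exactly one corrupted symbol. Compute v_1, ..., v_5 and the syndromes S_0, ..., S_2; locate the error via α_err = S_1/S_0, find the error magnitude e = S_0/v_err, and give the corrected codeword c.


S = (3, 5, 1), error at position 5, error magnitude e = 4, c = [9, 0, 10, 2, 7].

Step 1: column multipliers v_i = (∏_{j≠i}(α_i − α_j))^{−1} mod 11.
  i = 1 (α = 2): (2−6)(2−4)(2−10)(2−9) = (−4)·(−2)·(−8)·(−7) = 448 ≡ 8, so v_1 = 8^{−1} = 7 (mod 11).
  i = 2 (α = 6): (6−2)(6−4)(6−10)(6−9) = 4·2·(−4)·(−3) = 96 ≡ 8, so v_2 = 8^{−1} = 7 (mod 11).
  i = 3 (α = 4): (4−2)(4−6)(4−10)(4−9) = 2·(−2)·(−6)·(−5) = −120 ≡ 1, so v_3 = 1^{−1} = 1 (mod 11).
  i = 4 (α = 10): (10−2)(10−6)(10−4)(10−9) = 8·4·6·1 = 192 ≡ 5, so v_4 = 5^{−1} = 9 (mod 11).
  i = 5 (α = 9): (9−2)(9−6)(9−4)(9−10) = 7·3·5·(−1) = −105 ≡ 5, so v_5 = 5^{−1} = 9 (mod 11).
  v = [7, 7, 1, 9, 9].
Step 2: syndromes of r = [9, 0, 10, 2, 0] (all sums mod 11).
  S_0 = Σ v_i r_i = 7·9 + 7·0 + 1·10 + 9·2 + 9·0 = 91 ≡ 3.
  S_1 = Σ v_i α_i r_i = 7·2·9 + 7·6·0 + 1·4·10 + 9·10·2 + 9·9·0 = 346 ≡ 5.
  α_i^2 mod 11 = [4, 3, 5, 1, 4].
  S_2 = Σ v_i α_i^2 r_i = 7·4·9 + 7·3·0 + 1·5·10 + 9·1·2 + 9·4·0 = 320 ≡ 1.
  S = (3, 5, 1) ≠ 0, so r is not a codeword (an error is present).
Step 3: locate the error. For a single error e at position i, S_ℓ = v_i·e·α_i^ℓ, so α_err = S_1/S_0.
  S_0^{−1} = 3^{−1} = 4 (mod 11), so α_err = 5·4 = 20 ≡ 9 = α_5. Error position i = 5.
  Consistency check: S_2/S_1 = 1·9 = 9 ≡ 9 = α_err ✓ (single-error assumption holds).
Step 4: error magnitude e = S_0/v_5 = S_0·∏_{j≠5}(α_5 − α_j) = 3·5 = 15 ≡ 4 (mod 11).
Step 5: correct position 5: c_5 = r_5 − e = 0 − 4 ≡ 7 (mod 11). Hence c = [9, 0, 10, 2, 7].
  Check: interpolating c through the α_i gives m(x) = 8 + 6·x (degree < 2) with m(α_i) = c_i for every i, so c is indeed a codeword.


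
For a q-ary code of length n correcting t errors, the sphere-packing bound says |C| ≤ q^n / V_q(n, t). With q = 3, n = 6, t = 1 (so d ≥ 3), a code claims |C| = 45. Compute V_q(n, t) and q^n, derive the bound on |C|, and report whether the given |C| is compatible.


V_q(n, t) = 13, q^n = 729, Hamming bound = 56, |C| = 45 ≤ bound (satisfied).

Step 1: Compute V_q(n, t) = Σ_{j=0}^1 C(n, j) (q−1)^j.
  j = 0: C(6,0)·(2)^0 = 1·1 = 1.
  j = 1: C(6,1)·(2)^1 = 6·2 = 12.
  V_q(n, t) = 1 + 12 = 13.
Step 2: q^n = 3^6 = 729.
Step 3: Hamming bound ⌊q^n / V_q(n,t)⌋ = ⌊729/13⌋ = 56.
Step 4: Compare |C| = 45 to 56: satisfied.
The claimed |C| lies below the Hamming bound.


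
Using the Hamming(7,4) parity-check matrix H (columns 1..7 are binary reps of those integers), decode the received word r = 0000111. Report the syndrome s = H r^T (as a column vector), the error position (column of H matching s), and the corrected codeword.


s = (1, 0, 0)^T, error position = 4, corrected codeword c = 0001111

Compute s = H r^T mod 2 one row at a time:
  s_1 = 0 + 1 + 1 + 1 = 3 ≡ 1 (mod 2).
  s_2 = 0 + 0 + 1 + 1 = 2 ≡ 0 (mod 2).
  s_3 = 0 + 0 + 1 + 1 = 2 ≡ 0 (mod 2).
s = (1, 0, 0)^T — this equals column 4 of H (binary 100), so error is at position 4.
Correct: flip bit 4 of r = 0000111 to get c = 0001111.


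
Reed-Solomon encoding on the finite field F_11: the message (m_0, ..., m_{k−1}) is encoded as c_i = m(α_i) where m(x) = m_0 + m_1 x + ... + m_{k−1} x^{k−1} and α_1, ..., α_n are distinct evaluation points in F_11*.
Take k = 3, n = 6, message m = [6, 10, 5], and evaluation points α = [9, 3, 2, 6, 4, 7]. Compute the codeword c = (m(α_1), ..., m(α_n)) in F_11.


c = [6, 4, 2, 4, 5, 2]

Message polynomial: m(x) = 6 + 10·x + 5·x^2 (mod 11).
For each evaluation point α_i, compute m(α_i) mod 11:
  α_1 = 9: Horner steps 5 → 0 → 6, so m(9) = 6.
  α_2 = 3: Horner steps 5 → 3 → 4, so m(3) = 4.
  α_3 = 2: Horner steps 5 → 9 → 2, so m(2) = 2.
  α_4 = 6: Horner steps 5 → 7 → 4, so m(6) = 4.
  α_5 = 4: Horner steps 5 → 8 → 5, so m(4) = 5.
  α_6 = 7: Horner steps 5 → 1 → 2, so m(7) = 2.
Codeword c = [6, 4, 2, 4, 5, 2] ∈ F_11^6.


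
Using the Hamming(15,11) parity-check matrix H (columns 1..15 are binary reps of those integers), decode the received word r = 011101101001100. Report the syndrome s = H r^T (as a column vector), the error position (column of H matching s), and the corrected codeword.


s = (1, 1, 0, 0)^T, error position = 12, corrected codeword c = 011101101000100

Compute s = H r^T mod 2 one row at a time:
  s_1 = 0 + 1 + 0 + 0 + 1 + 1 + 0 + 0 = 3 ≡ 1 (mod 2).
  s_2 = 1 + 0 + 1 + 1 + 1 + 1 + 0 + 0 = 5 ≡ 1 (mod 2).
  s_3 = 1 + 1 + 1 + 1 + 0 + 0 + 0 + 0 = 4 ≡ 0 (mod 2).
  s_4 = 0 + 1 + 0 + 1 + 1 + 0 + 1 + 0 = 4 ≡ 0 (mod 2).
s = (1, 1, 0, 0)^T — this equals column 12 of H (binary 1100), so error is at position 12.
Correct: flip bit 12 of r = 011101101001100 to get c = 011101101000100.


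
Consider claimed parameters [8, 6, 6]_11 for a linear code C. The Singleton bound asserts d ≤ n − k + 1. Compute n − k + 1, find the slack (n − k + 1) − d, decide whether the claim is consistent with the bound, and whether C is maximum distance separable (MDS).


Singleton RHS = n − k + 1 = 3, slack = -3, bound violated (no such code; not MDS).

Singleton bound: d ≤ n − k + 1.
Here n = 8, k = 6, so n − k + 1 = 3.
Given d = 6, check d ≤ 3: NO.
Slack = (n − k + 1) − d = -3.
The slack is negative: d = 6 exceeds n − k + 1 = 3 by 3, so the Singleton bound is violated and no linear [8, 6, 6]_11 code can exist. In particular it is not MDS (MDS requires d = n − k + 1 exactly).
Description: the claimed parameters are [8, 6, 6]_11; such a code would be impossible (violates the Singleton bound).


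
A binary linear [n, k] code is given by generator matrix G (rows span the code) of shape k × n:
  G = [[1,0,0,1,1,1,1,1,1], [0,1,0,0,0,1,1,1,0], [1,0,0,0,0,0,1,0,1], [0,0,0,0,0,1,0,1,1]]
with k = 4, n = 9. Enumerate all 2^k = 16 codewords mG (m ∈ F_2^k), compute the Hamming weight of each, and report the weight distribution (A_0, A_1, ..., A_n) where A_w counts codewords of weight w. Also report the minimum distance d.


Weight distribution: A_0 = 1, A_2 = 1, A_3 = 4, A_4 = 5, A_5 = 2, A_6 = 1, A_7 = 2. Minimum distance d = 2.

Enumerate all 2^4 = 16 messages m ∈ F_2^4.
For each, compute codeword c = mG in F_2^9, then tally its weight.
  m = 0000 → c = 000000000, weight = 0.
  m = 1000 → c = 100111111, weight = 7.
  m = 0100 → c = 010001110, weight = 4.
  m = 1100 → c = 110110001, weight = 5.
  m = 0010 → c = 100000101, weight = 3.
  m = 1010 → c = 000111010, weight = 4.
  m = 0110 → c = 110001011, weight = 5.
  m = 1110 → c = 010110100, weight = 4.
  m = 0001 → c = 000001011, weight = 3.
  m = 1001 → c = 100110100, weight = 4.
  m = 0101 → c = 010000101, weight = 3.
  m = 1101 → c = 110111010, weight = 6.
  m = 0011 → c = 100001110, weight = 4.
  m = 1011 → c = 000110001, weight = 3.
  m = 0111 → c = 110000000, weight = 2.
  m = 1111 → c = 010111111, weight = 7.
Tally weights:
  weight 0: 1 codewords.
  weight 2: 1 codewords.
  weight 3: 4 codewords.
  weight 4: 5 codewords.
  weight 5: 2 codewords.
  weight 6: 1 codewords.
  weight 7: 2 codewords.
Minimum distance d = smallest w > 0 with A_w > 0 = 2.
Sanity: Σ A_w = 16 = 2^4 = 16 ✓.


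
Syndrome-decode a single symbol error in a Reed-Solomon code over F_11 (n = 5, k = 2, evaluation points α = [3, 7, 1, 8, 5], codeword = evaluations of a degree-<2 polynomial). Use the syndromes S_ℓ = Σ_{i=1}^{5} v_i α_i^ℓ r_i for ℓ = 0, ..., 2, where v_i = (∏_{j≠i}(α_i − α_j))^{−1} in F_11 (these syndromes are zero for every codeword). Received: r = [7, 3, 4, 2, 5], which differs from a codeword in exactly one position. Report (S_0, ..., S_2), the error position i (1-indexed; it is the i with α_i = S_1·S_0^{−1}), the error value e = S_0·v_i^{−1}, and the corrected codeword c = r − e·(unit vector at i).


S = (1, 1, 1), error at position 3, error magnitude e = 6, c = [7, 3, 9, 2, 5].

Step 1: column multipliers v_i = (∏_{j≠i}(α_i − α_j))^{−1} mod 11.
  i = 1 (α = 3): (3−7)(3−1)(3−8)(3−5) = (−4)·2·(−5)·(−2) = −80 ≡ 8, so v_1 = 8^{−1} = 7 (mod 11).
  i = 2 (α = 7): (7−3)(7−1)(7−8)(7−5) = 4·6·(−1)·2 = −48 ≡ 7, so v_2 = 7^{−1} = 8 (mod 11).
  i = 3 (α = 1): (1−3)(1−7)(1−8)(1−5) = (−2)·(−6)·(−7)·(−4) = 336 ≡ 6, so v_3 = 6^{−1} = 2 (mod 11).
  i = 4 (α = 8): (8−3)(8−7)(8−1)(8−5) = 5·1·7·3 = 105 ≡ 6, so v_4 = 6^{−1} = 2 (mod 11).
  i = 5 (α = 5): (5−3)(5−7)(5−1)(5−8) = 2·(−2)·4·(−3) = 48 ≡ 4, so v_5 = 4^{−1} = 3 (mod 11).
  v = [7, 8, 2, 2, 3].
Step 2: syndromes of r = [7, 3, 4, 2, 5] (all sums mod 11).
  S_0 = Σ v_i r_i = 7·7 + 8·3 + 2·4 + 2·2 + 3·5 = 100 ≡ 1.
  S_1 = Σ v_i α_i r_i = 7·3·7 + 8·7·3 + 2·1·4 + 2·8·2 + 3·5·5 = 430 ≡ 1.
  α_i^2 mod 11 = [9, 5, 1, 9, 3].
  S_2 = Σ v_i α_i^2 r_i = 7·9·7 + 8·5·3 + 2·1·4 + 2·9·2 + 3·3·5 = 650 ≡ 1.
  S = (1, 1, 1) ≠ 0, so r is not a codeword (an error is present).
Step 3: locate the error. For a single error e at position i, S_ℓ = v_i·e·α_i^ℓ, so α_err = S_1/S_0.
  S_0^{−1} = 1^{−1} = 1 (mod 11), so α_err = 1·1 = 1 ≡ 1 = α_3. Error position i = 3.
  Consistency check: S_2/S_1 = 1·1 = 1 ≡ 1 = α_err ✓ (single-error assumption holds).
Step 4: error magnitude e = S_0/v_3 = S_0·∏_{j≠3}(α_3 − α_j) = 1·6 = 6 ≡ 6 (mod 11).
Step 5: correct position 3: c_3 = r_3 − e = 4 − 6 ≡ 9 (mod 11). Hence c = [7, 3, 9, 2, 5].
  Check: interpolating c through the α_i gives m(x) = 10 + 10·x (degree < 2) with m(α_i) = c_i for every i, so c is indeed a codeword.


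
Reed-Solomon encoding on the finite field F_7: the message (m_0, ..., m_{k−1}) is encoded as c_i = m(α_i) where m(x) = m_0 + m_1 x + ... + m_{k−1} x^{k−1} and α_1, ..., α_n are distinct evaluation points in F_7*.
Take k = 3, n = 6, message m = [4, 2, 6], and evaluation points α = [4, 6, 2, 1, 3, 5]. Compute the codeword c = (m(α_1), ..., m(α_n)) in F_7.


c = [3, 1, 4, 5, 1, 3]

Message polynomial: m(x) = 4 + 2·x + 6·x^2 (mod 7).
For each evaluation point α_i, compute m(α_i) mod 7:
  α_1 = 4: Horner steps 6 → 5 → 3, so m(4) = 3.
  α_2 = 6: Horner steps 6 → 3 → 1, so m(6) = 1.
  α_3 = 2: Horner steps 6 → 0 → 4, so m(2) = 4.
  α_4 = 1: Horner steps 6 → 1 → 5, so m(1) = 5.
  α_5 = 3: Horner steps 6 → 6 → 1, so m(3) = 1.
  α_6 = 5: Horner steps 6 → 4 → 3, so m(5) = 3.
Codeword c = [3, 1, 4, 5, 1, 3] ∈ F_7^6.


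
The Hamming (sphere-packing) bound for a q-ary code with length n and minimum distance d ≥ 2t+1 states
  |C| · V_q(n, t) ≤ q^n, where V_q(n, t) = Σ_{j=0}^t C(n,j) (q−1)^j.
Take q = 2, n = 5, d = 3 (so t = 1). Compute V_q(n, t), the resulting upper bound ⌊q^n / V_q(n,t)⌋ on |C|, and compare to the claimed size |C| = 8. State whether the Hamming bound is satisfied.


V_q(n, t) = 6, q^n = 32, Hamming bound = 5, |C| = 8 > bound (violated).

Step 1: Compute V_q(n, t) = Σ_{j=0}^1 C(n, j) (q−1)^j.
  j = 0: C(5,0)·(1)^0 = 1·1 = 1.
  j = 1: C(5,1)·(1)^1 = 5·1 = 5.
  V_q(n, t) = 1 + 5 = 6.
Step 2: q^n = 2^5 = 32.
Step 3: Hamming bound ⌊q^n / V_q(n,t)⌋ = ⌊32/6⌋ = 5.
Step 4: Compare |C| = 8 to 5: violated.
The claimed |C| lies above the Hamming bound, so no 2-ary code of length 5 with d ≥ 3 can have 8 codewords.


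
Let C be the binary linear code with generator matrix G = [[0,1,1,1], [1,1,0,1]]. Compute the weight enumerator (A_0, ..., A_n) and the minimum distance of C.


Weight distribution: A_0 = 1, A_2 = 1, A_3 = 2. Minimum distance d = 2.

Enumerate all 2^2 = 4 messages m ∈ F_2^2.
For each, compute codeword c = mG in F_2^4, then tally its weight.
  m = 00 → c = 0000, weight = 0.
  m = 10 → c = 0111, weight = 3.
  m = 01 → c = 1101, weight = 3.
  m = 11 → c = 1010, weight = 2.
Tally weights:
  weight 0: 1 codewords.
  weight 2: 1 codewords.
  weight 3: 2 codewords.
Minimum distance d = smallest w > 0 with A_w > 0 = 2.
Sanity: Σ A_w = 4 = 2^2 = 4 ✓.


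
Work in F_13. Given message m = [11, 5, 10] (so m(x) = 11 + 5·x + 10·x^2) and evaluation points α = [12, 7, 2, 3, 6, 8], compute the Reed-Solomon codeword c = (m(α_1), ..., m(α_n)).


c = [3, 3, 9, 12, 11, 2]

Message polynomial: m(x) = 11 + 5·x + 10·x^2 (mod 13).
For each evaluation point α_i, compute m(α_i) mod 13:
  α_1 = 12: Horner steps 10 → 8 → 3, so m(12) = 3.
  α_2 = 7: Horner steps 10 → 10 → 3, so m(7) = 3.
  α_3 = 2: Horner steps 10 → 12 → 9, so m(2) = 9.
  α_4 = 3: Horner steps 10 → 9 → 12, so m(3) = 12.
  α_5 = 6: Horner steps 10 → 0 → 11, so m(6) = 11.
  α_6 = 8: Horner steps 10 → 7 → 2, so m(8) = 2.
Codeword c = [3, 3, 9, 12, 11, 2] ∈ F_13^6.


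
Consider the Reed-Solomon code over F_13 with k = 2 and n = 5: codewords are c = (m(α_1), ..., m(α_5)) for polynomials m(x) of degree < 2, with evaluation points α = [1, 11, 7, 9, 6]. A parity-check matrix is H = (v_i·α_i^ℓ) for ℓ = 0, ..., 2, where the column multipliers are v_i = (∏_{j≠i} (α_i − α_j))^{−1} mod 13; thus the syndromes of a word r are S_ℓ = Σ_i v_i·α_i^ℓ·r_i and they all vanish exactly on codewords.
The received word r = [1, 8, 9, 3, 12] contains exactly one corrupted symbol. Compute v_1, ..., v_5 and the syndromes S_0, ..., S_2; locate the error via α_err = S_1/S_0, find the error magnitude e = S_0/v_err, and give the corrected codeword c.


S = (5, 3, 7), error at position 2, error magnitude e = 11, c = [1, 10, 9, 3, 12].

Step 1: column multipliers v_i = (∏_{j≠i}(α_i − α_j))^{−1} mod 13.
  i = 1 (α = 1): (1−11)(1−7)(1−9)(1−6) = (−10)·(−6)·(−8)·(−5) = 2400 ≡ 8, so v_1 = 8^{−1} = 5 (mod 13).
  i = 2 (α = 11): (11−1)(11−7)(11−9)(11−6) = 10·4·2·5 = 400 ≡ 10, so v_2 = 10^{−1} = 4 (mod 13).
  i = 3 (α = 7): (7−1)(7−11)(7−9)(7−6) = 6·(−4)·(−2)·1 = 48 ≡ 9, so v_3 = 9^{−1} = 3 (mod 13).
  i = 4 (α = 9): (9−1)(9−11)(9−7)(9−6) = 8·(−2)·2·3 = −96 ≡ 8, so v_4 = 8^{−1} = 5 (mod 13).
  i = 5 (α = 6): (6−1)(6−11)(6−7)(6−9) = 5·(−5)·(−1)·(−3) = −75 ≡ 3, so v_5 = 3^{−1} = 9 (mod 13).
  v = [5, 4, 3, 5, 9].
Step 2: syndromes of r = [1, 8, 9, 3, 12] (all sums mod 13).
  S_0 = Σ v_i r_i = 5·1 + 4·8 + 3·9 + 5·3 + 9·12 = 187 ≡ 5.
  S_1 = Σ v_i α_i r_i = 5·1·1 + 4·11·8 + 3·7·9 + 5·9·3 + 9·6·12 = 1329 ≡ 3.
  α_i^2 mod 13 = [1, 4, 10, 3, 10].
  S_2 = Σ v_i α_i^2 r_i = 5·1·1 + 4·4·8 + 3·10·9 + 5·3·3 + 9·10·12 = 1528 ≡ 7.
  S = (5, 3, 7) ≠ 0, so r is not a codeword (an error is present).
Step 3: locate the error. For a single error e at position i, S_ℓ = v_i·e·α_i^ℓ, so α_err = S_1/S_0.
  S_0^{−1} = 5^{−1} = 8 (mod 13), so α_err = 3·8 = 24 ≡ 11 = α_2. Error position i = 2.
  Consistency check: S_2/S_1 = 7·9 = 63 ≡ 11 = α_err ✓ (single-error assumption holds).
Step 4: error magnitude e = S_0/v_2 = S_0·∏_{j≠2}(α_2 − α_j) = 5·10 = 50 ≡ 11 (mod 13).
Step 5: correct position 2: c_2 = r_2 − e = 8 − 11 ≡ 10 (mod 13). Hence c = [1, 10, 9, 3, 12].
  Check: interpolating c through the α_i gives m(x) = 4 + 10·x (degree < 2) with m(α_i) = c_i for every i, so c is indeed a codeword.


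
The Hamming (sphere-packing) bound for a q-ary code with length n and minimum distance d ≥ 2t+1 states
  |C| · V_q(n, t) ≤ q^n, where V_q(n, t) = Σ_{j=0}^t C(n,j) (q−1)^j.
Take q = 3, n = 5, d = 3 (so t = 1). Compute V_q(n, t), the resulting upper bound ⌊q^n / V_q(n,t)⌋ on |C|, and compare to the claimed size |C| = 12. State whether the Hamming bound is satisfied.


V_q(n, t) = 11, q^n = 243, Hamming bound = 22, |C| = 12 ≤ bound (satisfied).

Step 1: Compute V_q(n, t) = Σ_{j=0}^1 C(n, j) (q−1)^j.
  j = 0: C(5,0)·(2)^0 = 1·1 = 1.
  j = 1: C(5,1)·(2)^1 = 5·2 = 10.
  V_q(n, t) = 1 + 10 = 11.
Step 2: q^n = 3^5 = 243.
Step 3: Hamming bound ⌊q^n / V_q(n,t)⌋ = ⌊243/11⌋ = 22.
Step 4: Compare |C| = 12 to 22: satisfied.
The claimed |C| lies below the Hamming bound.


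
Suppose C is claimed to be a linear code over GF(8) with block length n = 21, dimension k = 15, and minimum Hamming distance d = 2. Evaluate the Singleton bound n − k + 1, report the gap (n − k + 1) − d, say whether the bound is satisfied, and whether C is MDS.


Singleton RHS = n − k + 1 = 7, slack = 5, bound satisfied, not MDS.

Singleton bound: d ≤ n − k + 1.
Here n = 21, k = 15, so n − k + 1 = 7.
Given d = 2, check d ≤ 7: YES.
Slack = (n − k + 1) − d = 5.
The code is NOT MDS (slack = 5 > 0).
Description: the claimed parameters are [21, 15, 2]_8; such a code would be non-MDS.


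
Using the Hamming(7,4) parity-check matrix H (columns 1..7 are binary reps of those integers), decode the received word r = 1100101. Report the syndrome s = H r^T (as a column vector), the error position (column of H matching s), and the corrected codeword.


s = (0, 0, 1)^T, error position = 1, corrected codeword c = 0100101

Compute s = H r^T mod 2 one row at a time:
  s_1 = 0 + 1 + 0 + 1 = 2 ≡ 0 (mod 2).
  s_2 = 1 + 0 + 0 + 1 = 2 ≡ 0 (mod 2).
  s_3 = 1 + 0 + 1 + 1 = 3 ≡ 1 (mod 2).
s = (0, 0, 1)^T — this equals column 1 of H (binary 001), so error is at position 1.
Correct: flip bit 1 of r = 1100101 to get c = 0100101.


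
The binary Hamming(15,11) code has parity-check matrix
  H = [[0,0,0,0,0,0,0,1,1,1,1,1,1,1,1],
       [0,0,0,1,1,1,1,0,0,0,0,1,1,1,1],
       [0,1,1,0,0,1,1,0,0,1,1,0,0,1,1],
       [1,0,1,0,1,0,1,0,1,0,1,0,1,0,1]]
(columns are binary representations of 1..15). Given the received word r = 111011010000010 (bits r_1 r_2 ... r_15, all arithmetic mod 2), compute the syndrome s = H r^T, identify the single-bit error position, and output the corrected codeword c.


s = (0, 1, 0, 1)^T, error position = 5, corrected codeword c = 111001010000010

Compute s = H r^T mod 2 one row at a time:
  s_1 = 1 + 0 + 0 + 0 + 0 + 0 + 1 + 0 = 2 ≡ 0 (mod 2).
  s_2 = 0 + 1 + 1 + 0 + 0 + 0 + 1 + 0 = 3 ≡ 1 (mod 2).
  s_3 = 1 + 1 + 1 + 0 + 0 + 0 + 1 + 0 = 4 ≡ 0 (mod 2).
  s_4 = 1 + 1 + 1 + 0 + 0 + 0 + 0 + 0 = 3 ≡ 1 (mod 2).
s = (0, 1, 0, 1)^T — this equals column 5 of H (binary 0101), so error is at position 5.
Correct: flip bit 5 of r = 111011010000010 to get c = 111001010000010.


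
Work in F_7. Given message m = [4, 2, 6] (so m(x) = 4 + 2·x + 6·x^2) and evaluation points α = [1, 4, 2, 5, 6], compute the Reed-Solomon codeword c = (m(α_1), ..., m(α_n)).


c = [5, 3, 4, 3, 1]

Message polynomial: m(x) = 4 + 2·x + 6·x^2 (mod 7).
For each evaluation point α_i, compute m(α_i) mod 7:
  α_1 = 1: Horner steps 6 → 1 → 5, so m(1) = 5.
  α_2 = 4: Horner steps 6 → 5 → 3, so m(4) = 3.
  α_3 = 2: Horner steps 6 → 0 → 4, so m(2) = 4.
  α_4 = 5: Horner steps 6 → 4 → 3, so m(5) = 3.
  α_5 = 6: Horner steps 6 → 3 → 1, so m(6) = 1.
Codeword c = [5, 3, 4, 3, 1] ∈ F_7^5.


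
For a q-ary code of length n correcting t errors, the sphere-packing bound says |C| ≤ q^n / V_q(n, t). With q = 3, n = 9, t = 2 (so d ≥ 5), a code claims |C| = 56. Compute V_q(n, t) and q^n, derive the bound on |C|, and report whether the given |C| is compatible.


V_q(n, t) = 163, q^n = 19683, Hamming bound = 120, |C| = 56 ≤ bound (satisfied).

Step 1: Compute V_q(n, t) = Σ_{j=0}^2 C(n, j) (q−1)^j.
  j = 0: C(9,0)·(2)^0 = 1·1 = 1.
  j = 1: C(9,1)·(2)^1 = 9·2 = 18.
  j = 2: C(9,2)·(2)^2 = 36·4 = 144.
  V_q(n, t) = 1 + 18 + 144 = 163.
Step 2: q^n = 3^9 = 19683.
Step 3: Hamming bound ⌊q^n / V_q(n,t)⌋ = ⌊19683/163⌋ = 120.
Step 4: Compare |C| = 56 to 120: satisfied.
The claimed |C| lies below the Hamming bound.


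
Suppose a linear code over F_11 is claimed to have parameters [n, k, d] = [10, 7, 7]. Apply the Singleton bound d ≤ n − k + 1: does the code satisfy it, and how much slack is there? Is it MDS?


Singleton RHS = n − k + 1 = 4, slack = -3, bound violated (no such code; not MDS).

Singleton bound: d ≤ n − k + 1.
Here n = 10, k = 7, so n − k + 1 = 4.
Given d = 7, check d ≤ 4: NO.
Slack = (n − k + 1) − d = -3.
The slack is negative: d = 7 exceeds n − k + 1 = 4 by 3, so the Singleton bound is violated and no linear [10, 7, 7]_11 code can exist. In particular it is not MDS (MDS requires d = n − k + 1 exactly).
Description: the claimed parameters are [10, 7, 7]_11; such a code would be impossible (violates the Singleton bound).


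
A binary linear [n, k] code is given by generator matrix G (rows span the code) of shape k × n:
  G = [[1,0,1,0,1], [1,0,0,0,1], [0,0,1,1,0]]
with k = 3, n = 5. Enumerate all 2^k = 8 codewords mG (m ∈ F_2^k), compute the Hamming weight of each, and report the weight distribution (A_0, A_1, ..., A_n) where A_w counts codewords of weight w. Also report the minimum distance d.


Weight distribution: A_0 = 1, A_1 = 2, A_2 = 2, A_3 = 2, A_4 = 1. Minimum distance d = 1.

Enumerate all 2^3 = 8 messages m ∈ F_2^3.
For each, compute codeword c = mG in F_2^5, then tally its weight.
  m = 000 → c = 00000, weight = 0.
  m = 100 → c = 10101, weight = 3.
  m = 010 → c = 10001, weight = 2.
  m = 110 → c = 00100, weight = 1.
  m = 001 → c = 00110, weight = 2.
  m = 101 → c = 10011, weight = 3.
  m = 011 → c = 10111, weight = 4.
  m = 111 → c = 00010, weight = 1.
Tally weights:
  weight 0: 1 codewords.
  weight 1: 2 codewords.
  weight 2: 2 codewords.
  weight 3: 2 codewords.
  weight 4: 1 codewords.
Minimum distance d = smallest w > 0 with A_w > 0 = 1.
Sanity: Σ A_w = 8 = 2^3 = 8 ✓.


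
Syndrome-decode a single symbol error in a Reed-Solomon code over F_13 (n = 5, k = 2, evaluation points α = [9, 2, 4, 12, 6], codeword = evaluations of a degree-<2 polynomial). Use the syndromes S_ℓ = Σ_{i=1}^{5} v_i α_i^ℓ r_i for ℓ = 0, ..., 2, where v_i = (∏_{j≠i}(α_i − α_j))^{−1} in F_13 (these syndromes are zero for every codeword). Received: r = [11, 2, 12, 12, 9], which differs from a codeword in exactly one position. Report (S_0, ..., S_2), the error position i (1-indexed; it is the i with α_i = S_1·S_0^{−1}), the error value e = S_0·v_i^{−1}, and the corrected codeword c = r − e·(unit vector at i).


S = (9, 4, 9), error at position 4, error magnitude e = 12, c = [11, 2, 12, 0, 9].

Step 1: column multipliers v_i = (∏_{j≠i}(α_i − α_j))^{−1} mod 13.
  i = 1 (α = 9): (9−2)(9−4)(9−12)(9−6) = 7·5·(−3)·3 = −315 ≡ 10, so v_1 = 10^{−1} = 4 (mod 13).
  i = 2 (α = 2): (2−9)(2−4)(2−12)(2−6) = (−7)·(−2)·(−10)·(−4) = 560 ≡ 1, so v_2 = 1^{−1} = 1 (mod 13).
  i = 3 (α = 4): (4−9)(4−2)(4−12)(4−6) = (−5)·2·(−8)·(−2) = −160 ≡ 9, so v_3 = 9^{−1} = 3 (mod 13).
  i = 4 (α = 12): (12−9)(12−2)(12−4)(12−6) = 3·10·8·6 = 1440 ≡ 10, so v_4 = 10^{−1} = 4 (mod 13).
  i = 5 (α = 6): (6−9)(6−2)(6−4)(6−12) = (−3)·4·2·(−6) = 144 ≡ 1, so v_5 = 1^{−1} = 1 (mod 13).
  v = [4, 1, 3, 4, 1].
Step 2: syndromes of r = [11, 2, 12, 12, 9] (all sums mod 13).
  S_0 = Σ v_i r_i = 4·11 + 1·2 + 3·12 + 4·12 + 1·9 = 139 ≡ 9.
  S_1 = Σ v_i α_i r_i = 4·9·11 + 1·2·2 + 3·4·12 + 4·12·12 + 1·6·9 = 1174 ≡ 4.
  α_i^2 mod 13 = [3, 4, 3, 1, 10].
  S_2 = Σ v_i α_i^2 r_i = 4·3·11 + 1·4·2 + 3·3·12 + 4·1·12 + 1·10·9 = 386 ≡ 9.
  S = (9, 4, 9) ≠ 0, so r is not a codeword (an error is present).
Step 3: locate the error. For a single error e at position i, S_ℓ = v_i·e·α_i^ℓ, so α_err = S_1/S_0.
  S_0^{−1} = 9^{−1} = 3 (mod 13), so α_err = 4·3 = 12 ≡ 12 = α_4. Error position i = 4.
  Consistency check: S_2/S_1 = 9·10 = 90 ≡ 12 = α_err ✓ (single-error assumption holds).
Step 4: error magnitude e = S_0/v_4 = S_0·∏_{j≠4}(α_4 − α_j) = 9·10 = 90 ≡ 12 (mod 13).
Step 5: correct position 4: c_4 = r_4 − e = 12 − 12 ≡ 0 (mod 13). Hence c = [11, 2, 12, 0, 9].
  Check: interpolating c through the α_i gives m(x) = 5 + 5·x (degree < 2) with m(α_i) = c_i for every i, so c is indeed a codeword.


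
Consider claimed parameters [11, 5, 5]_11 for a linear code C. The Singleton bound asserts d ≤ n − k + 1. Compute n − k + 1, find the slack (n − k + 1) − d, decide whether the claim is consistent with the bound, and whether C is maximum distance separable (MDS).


Singleton RHS = n − k + 1 = 7, slack = 2, bound satisfied, not MDS.

Singleton bound: d ≤ n − k + 1.
Here n = 11, k = 5, so n − k + 1 = 7.
Given d = 5, check d ≤ 7: YES.
Slack = (n − k + 1) − d = 2.
The code is NOT MDS (slack = 2 > 0).
Description: the claimed parameters are [11, 5, 5]_11; such a code would be non-MDS.


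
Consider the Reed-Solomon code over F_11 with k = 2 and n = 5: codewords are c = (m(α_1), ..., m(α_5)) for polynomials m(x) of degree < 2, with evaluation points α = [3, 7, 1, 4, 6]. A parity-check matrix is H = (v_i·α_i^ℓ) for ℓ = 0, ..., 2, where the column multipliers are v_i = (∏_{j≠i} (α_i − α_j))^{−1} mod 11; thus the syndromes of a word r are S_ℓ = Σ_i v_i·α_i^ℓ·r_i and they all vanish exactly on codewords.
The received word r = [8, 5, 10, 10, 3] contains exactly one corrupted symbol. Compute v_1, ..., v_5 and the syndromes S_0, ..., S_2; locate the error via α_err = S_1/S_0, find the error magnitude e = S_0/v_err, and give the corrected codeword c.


S = (7, 7, 7), error at position 3, error magnitude e = 6, c = [8, 5, 4, 10, 3].

Step 1: column multipliers v_i = (∏_{j≠i}(α_i − α_j))^{−1} mod 11.
  i = 1 (α = 3): (3−7)(3−1)(3−4)(3−6) = (−4)·2·(−1)·(−3) = −24 ≡ 9, so v_1 = 9^{−1} = 5 (mod 11).
  i = 2 (α = 7): (7−3)(7−1)(7−4)(7−6) = 4·6·3·1 = 72 ≡ 6, so v_2 = 6^{−1} = 2 (mod 11).
  i = 3 (α = 1): (1−3)(1−7)(1−4)(1−6) = (−2)·(−6)·(−3)·(−5) = 180 ≡ 4, so v_3 = 4^{−1} = 3 (mod 11).
  i = 4 (α = 4): (4−3)(4−7)(4−1)(4−6) = 1·(−3)·3·(−2) = 18 ≡ 7, so v_4 = 7^{−1} = 8 (mod 11).
  i = 5 (α = 6): (6−3)(6−7)(6−1)(6−4) = 3·(−1)·5·2 = −30 ≡ 3, so v_5 = 3^{−1} = 4 (mod 11).
  v = [5, 2, 3, 8, 4].
Step 2: syndromes of r = [8, 5, 10, 10, 3] (all sums mod 11).
  S_0 = Σ v_i r_i = 5·8 + 2·5 + 3·10 + 8·10 + 4·3 = 172 ≡ 7.
  S_1 = Σ v_i α_i r_i = 5·3·8 + 2·7·5 + 3·1·10 + 8·4·10 + 4·6·3 = 612 ≡ 7.
  α_i^2 mod 11 = [9, 5, 1, 5, 3].
  S_2 = Σ v_i α_i^2 r_i = 5·9·8 + 2·5·5 + 3·1·10 + 8·5·10 + 4·3·3 = 876 ≡ 7.
  S = (7, 7, 7) ≠ 0, so r is not a codeword (an error is present).
Step 3: locate the error. For a single error e at position i, S_ℓ = v_i·e·α_i^ℓ, so α_err = S_1/S_0.
  S_0^{−1} = 7^{−1} = 8 (mod 11), so α_err = 7·8 = 56 ≡ 1 = α_3. Error position i = 3.
  Consistency check: S_2/S_1 = 7·8 = 56 ≡ 1 = α_err ✓ (single-error assumption holds).
Step 4: error magnitude e = S_0/v_3 = S_0·∏_{j≠3}(α_3 − α_j) = 7·4 = 28 ≡ 6 (mod 11).
Step 5: correct position 3: c_3 = r_3 − e = 10 − 6 ≡ 4 (mod 11). Hence c = [8, 5, 4, 10, 3].
  Check: interpolating c through the α_i gives m(x) = 2 + 2·x (degree < 2) with m(α_i) = c_i for every i, so c is indeed a codeword.


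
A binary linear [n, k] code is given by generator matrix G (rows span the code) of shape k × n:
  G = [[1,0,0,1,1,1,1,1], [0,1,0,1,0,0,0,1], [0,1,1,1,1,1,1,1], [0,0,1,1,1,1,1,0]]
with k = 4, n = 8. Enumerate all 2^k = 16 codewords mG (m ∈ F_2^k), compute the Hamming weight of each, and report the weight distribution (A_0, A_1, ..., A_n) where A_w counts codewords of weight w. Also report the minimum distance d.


Weight distribution: A_0 = 1, A_1 = 1, A_2 = 1, A_3 = 3, A_4 = 3, A_5 = 3, A_6 = 3, A_7 = 1. Minimum distance d = 1.

Enumerate all 2^4 = 16 messages m ∈ F_2^4.
For each, compute codeword c = mG in F_2^8, then tally its weight.
  m = 0000 → c = 00000000, weight = 0.
  m = 1000 → c = 10011111, weight = 6.
  m = 0100 → c = 01010001, weight = 3.
  m = 1100 → c = 11001110, weight = 5.
  m = 0010 → c = 01111111, weight = 7.
  m = 1010 → c = 11100000, weight = 3.
  m = 0110 → c = 00101110, weight = 4.
  m = 1110 → c = 10110001, weight = 4.
  m = 0001 → c = 00111110, weight = 5.
  m = 1001 → c = 10100001, weight = 3.
  m = 0101 → c = 01101111, weight = 6.
  m = 1101 → c = 11110000, weight = 4.
  m = 0011 → c = 01000001, weight = 2.
  m = 1011 → c = 11011110, weight = 6.
  m = 0111 → c = 00010000, weight = 1.
  m = 1111 → c = 10001111, weight = 5.
Tally weights:
  weight 0: 1 codewords.
  weight 1: 1 codewords.
  weight 2: 1 codewords.
  weight 3: 3 codewords.
  weight 4: 3 codewords.
  weight 5: 3 codewords.
  weight 6: 3 codewords.
  weight 7: 1 codewords.
Minimum distance d = smallest w > 0 with A_w > 0 = 1.
Sanity: Σ A_w = 16 = 2^4 = 16 ✓.


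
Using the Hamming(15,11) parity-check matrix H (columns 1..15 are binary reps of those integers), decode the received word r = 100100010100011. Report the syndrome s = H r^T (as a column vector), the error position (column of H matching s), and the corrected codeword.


s = (0, 1, 1, 0)^T, error position = 6, corrected codeword c = 100101010100011

Compute s = H r^T mod 2 one row at a time:
  s_1 = 1 + 0 + 1 + 0 + 0 + 0 + 1 + 1 = 4 ≡ 0 (mod 2).
  s_2 = 1 + 0 + 0 + 0 + 0 + 0 + 1 + 1 = 3 ≡ 1 (mod 2).
  s_3 = 0 + 0 + 0 + 0 + 1 + 0 + 1 + 1 = 3 ≡ 1 (mod 2).
  s_4 = 1 + 0 + 0 + 0 + 0 + 0 + 0 + 1 = 2 ≡ 0 (mod 2).
s = (0, 1, 1, 0)^T — this equals column 6 of H (binary 0110), so error is at position 6.
Correct: flip bit 6 of r = 100100010100011 to get c = 100101010100011.


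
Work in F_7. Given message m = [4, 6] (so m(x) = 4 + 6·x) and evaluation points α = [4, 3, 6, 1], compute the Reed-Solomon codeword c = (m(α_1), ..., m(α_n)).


c = [0, 1, 5, 3]

Message polynomial: m(x) = 4 + 6·x (mod 7).
For each evaluation point α_i, compute m(α_i) mod 7:
  α_1 = 4: Horner steps 6 → 0, so m(4) = 0.
  α_2 = 3: Horner steps 6 → 1, so m(3) = 1.
  α_3 = 6: Horner steps 6 → 5, so m(6) = 5.
  α_4 = 1: Horner steps 6 → 3, so m(1) = 3.
Codeword c = [0, 1, 5, 3] ∈ F_7^4.


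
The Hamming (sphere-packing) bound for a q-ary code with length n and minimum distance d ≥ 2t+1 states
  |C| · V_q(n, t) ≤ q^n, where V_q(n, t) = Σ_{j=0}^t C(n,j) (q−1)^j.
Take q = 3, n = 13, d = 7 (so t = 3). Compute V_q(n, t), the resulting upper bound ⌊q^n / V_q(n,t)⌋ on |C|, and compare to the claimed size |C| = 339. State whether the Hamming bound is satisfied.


V_q(n, t) = 2627, q^n = 1594323, Hamming bound = 606, |C| = 339 ≤ bound (satisfied).

Step 1: Compute V_q(n, t) = Σ_{j=0}^3 C(n, j) (q−1)^j.
  j = 0: C(13,0)·(2)^0 = 1·1 = 1.
  j = 1: C(13,1)·(2)^1 = 13·2 = 26.
  j = 2: C(13,2)·(2)^2 = 78·4 = 312.
  j = 3: C(13,3)·(2)^3 = 286·8 = 2288.
  V_q(n, t) = 1 + 26 + 312 + 2288 = 2627.
Step 2: q^n = 3^13 = 1594323.
Step 3: Hamming bound ⌊q^n / V_q(n,t)⌋ = ⌊1594323/2627⌋ = 606.
Step 4: Compare |C| = 339 to 606: satisfied.
The claimed |C| lies below the Hamming bound.


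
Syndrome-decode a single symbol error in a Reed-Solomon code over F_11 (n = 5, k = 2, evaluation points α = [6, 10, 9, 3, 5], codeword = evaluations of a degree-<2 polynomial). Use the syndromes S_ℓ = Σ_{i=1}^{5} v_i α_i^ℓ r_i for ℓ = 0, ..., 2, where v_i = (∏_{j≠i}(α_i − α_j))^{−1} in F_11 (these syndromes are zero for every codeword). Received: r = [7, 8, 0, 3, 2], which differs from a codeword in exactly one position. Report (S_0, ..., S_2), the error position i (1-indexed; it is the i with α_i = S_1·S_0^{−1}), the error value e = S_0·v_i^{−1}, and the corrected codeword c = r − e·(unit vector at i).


S = (10, 1, 10), error at position 2, error magnitude e = 3, c = [7, 5, 0, 3, 2].

Step 1: column multipliers v_i = (∏_{j≠i}(α_i − α_j))^{−1} mod 11.
  i = 1 (α = 6): (6−10)(6−9)(6−3)(6−5) = (−4)·(−3)·3·1 = 36 ≡ 3, so v_1 = 3^{−1} = 4 (mod 11).
  i = 2 (α = 10): (10−6)(10−9)(10−3)(10−5) = 4·1·7·5 = 140 ≡ 8, so v_2 = 8^{−1} = 7 (mod 11).
  i = 3 (α = 9): (9−6)(9−10)(9−3)(9−5) = 3·(−1)·6·4 = −72 ≡ 5, so v_3 = 5^{−1} = 9 (mod 11).
  i = 4 (α = 3): (3−6)(3−10)(3−9)(3−5) = (−3)·(−7)·(−6)·(−2) = 252 ≡ 10, so v_4 = 10^{−1} = 10 (mod 11).
  i = 5 (α = 5): (5−6)(5−10)(5−9)(5−3) = (−1)·(−5)·(−4)·2 = −40 ≡ 4, so v_5 = 4^{−1} = 3 (mod 11).
  v = [4, 7, 9, 10, 3].
Step 2: syndromes of r = [7, 8, 0, 3, 2] (all sums mod 11).
  S_0 = Σ v_i r_i = 4·7 + 7·8 + 9·0 + 10·3 + 3·2 = 120 ≡ 10.
  S_1 = Σ v_i α_i r_i = 4·6·7 + 7·10·8 + 9·9·0 + 10·3·3 + 3·5·2 = 848 ≡ 1.
  α_i^2 mod 11 = [3, 1, 4, 9, 3].
  S_2 = Σ v_i α_i^2 r_i = 4·3·7 + 7·1·8 + 9·4·0 + 10·9·3 + 3·3·2 = 428 ≡ 10.
  S = (10, 1, 10) ≠ 0, so r is not a codeword (an error is present).
Step 3: locate the error. For a single error e at position i, S_ℓ = v_i·e·α_i^ℓ, so α_err = S_1/S_0.
  S_0^{−1} = 10^{−1} = 10 (mod 11), so α_err = 1·10 = 10 ≡ 10 = α_2. Error position i = 2.
  Consistency check: S_2/S_1 = 10·1 = 10 ≡ 10 = α_err ✓ (single-error assumption holds).
Step 4: error magnitude e = S_0/v_2 = S_0·∏_{j≠2}(α_2 − α_j) = 10·8 = 80 ≡ 3 (mod 11).
Step 5: correct position 2: c_2 = r_2 − e = 8 − 3 ≡ 5 (mod 11). Hence c = [7, 5, 0, 3, 2].
  Check: interpolating c through the α_i gives m(x) = 10 + 5·x (degree < 2) with m(α_i) = c_i for every i, so c is indeed a codeword.


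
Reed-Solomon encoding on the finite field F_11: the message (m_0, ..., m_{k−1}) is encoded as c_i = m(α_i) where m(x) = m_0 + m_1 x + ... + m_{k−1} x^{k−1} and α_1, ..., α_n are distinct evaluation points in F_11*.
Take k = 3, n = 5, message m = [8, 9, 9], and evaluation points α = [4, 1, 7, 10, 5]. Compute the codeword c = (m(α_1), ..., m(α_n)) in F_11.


c = [1, 4, 6, 8, 3]

Message polynomial: m(x) = 8 + 9·x + 9·x^2 (mod 11).
For each evaluation point α_i, compute m(α_i) mod 11:
  α_1 = 4: Horner steps 9 → 1 → 1, so m(4) = 1.
  α_2 = 1: Horner steps 9 → 7 → 4, so m(1) = 4.
  α_3 = 7: Horner steps 9 → 6 → 6, so m(7) = 6.
  α_4 = 10: Horner steps 9 → 0 → 8, so m(10) = 8.
  α_5 = 5: Horner steps 9 → 10 → 3, so m(5) = 3.
Codeword c = [1, 4, 6, 8, 3] ∈ F_11^5.


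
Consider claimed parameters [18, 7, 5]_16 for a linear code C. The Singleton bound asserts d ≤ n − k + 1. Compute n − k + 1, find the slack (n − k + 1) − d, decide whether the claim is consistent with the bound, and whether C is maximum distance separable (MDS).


Singleton RHS = n − k + 1 = 12, slack = 7, bound satisfied, not MDS.

Singleton bound: d ≤ n − k + 1.
Here n = 18, k = 7, so n − k + 1 = 12.
Given d = 5, check d ≤ 12: YES.
Slack = (n − k + 1) − d = 7.
The code is NOT MDS (slack = 7 > 0).
Description: the claimed parameters are [18, 7, 5]_16; such a code would be non-MDS.


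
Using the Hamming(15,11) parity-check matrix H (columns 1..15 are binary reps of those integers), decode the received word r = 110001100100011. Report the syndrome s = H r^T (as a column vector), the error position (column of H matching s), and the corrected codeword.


s = (1, 0, 0, 1)^T, error position = 9, corrected codeword c = 110001101100011

Compute s = H r^T mod 2 one row at a time:
  s_1 = 0 + 0 + 1 + 0 + 0 + 0 + 1 + 1 = 3 ≡ 1 (mod 2).
  s_2 = 0 + 0 + 1 + 1 + 0 + 0 + 1 + 1 = 4 ≡ 0 (mod 2).
  s_3 = 1 + 0 + 1 + 1 + 1 + 0 + 1 + 1 = 6 ≡ 0 (mod 2).
  s_4 = 1 + 0 + 0 + 1 + 0 + 0 + 0 + 1 = 3 ≡ 1 (mod 2).
s = (1, 0, 0, 1)^T — this equals column 9 of H (binary 1001), so error is at position 9.
Correct: flip bit 9 of r = 110001100100011 to get c = 110001101100011.


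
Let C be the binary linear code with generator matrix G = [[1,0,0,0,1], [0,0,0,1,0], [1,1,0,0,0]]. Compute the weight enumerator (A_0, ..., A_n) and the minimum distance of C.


Weight distribution: A_0 = 1, A_1 = 1, A_2 = 3, A_3 = 3. Minimum distance d = 1.

Enumerate all 2^3 = 8 messages m ∈ F_2^3.
For each, compute codeword c = mG in F_2^5, then tally its weight.
  m = 000 → c = 00000, weight = 0.
  m = 100 → c = 10001, weight = 2.
  m = 010 → c = 00010, weight = 1.
  m = 110 → c = 10011, weight = 3.
  m = 001 → c = 11000, weight = 2.
  m = 101 → c = 01001, weight = 2.
  m = 011 → c = 11010, weight = 3.
  m = 111 → c = 01011, weight = 3.
Tally weights:
  weight 0: 1 codewords.
  weight 1: 1 codewords.
  weight 2: 3 codewords.
  weight 3: 3 codewords.
Minimum distance d = smallest w > 0 with A_w > 0 = 1.
Sanity: Σ A_w = 8 = 2^3 = 8 ✓.


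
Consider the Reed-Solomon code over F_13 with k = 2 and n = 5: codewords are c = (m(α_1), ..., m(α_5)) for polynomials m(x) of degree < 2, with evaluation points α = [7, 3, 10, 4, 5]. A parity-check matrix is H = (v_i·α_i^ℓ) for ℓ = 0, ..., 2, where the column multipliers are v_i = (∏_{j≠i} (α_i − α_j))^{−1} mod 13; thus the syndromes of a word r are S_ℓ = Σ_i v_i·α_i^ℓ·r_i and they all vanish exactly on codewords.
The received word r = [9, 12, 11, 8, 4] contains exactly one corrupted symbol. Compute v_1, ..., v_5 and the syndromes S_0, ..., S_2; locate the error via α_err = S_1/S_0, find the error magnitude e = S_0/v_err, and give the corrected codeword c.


S = (11, 6, 8), error at position 3, error magnitude e = 1, c = [9, 12, 10, 8, 4].

Step 1: column multipliers v_i = (∏_{j≠i}(α_i − α_j))^{−1} mod 13.
  i = 1 (α = 7): (7−3)(7−10)(7−4)(7−5) = 4·(−3)·3·2 = −72 ≡ 6, so v_1 = 6^{−1} = 11 (mod 13).
  i = 2 (α = 3): (3−7)(3−10)(3−4)(3−5) = (−4)·(−7)·(−1)·(−2) = 56 ≡ 4, so v_2 = 4^{−1} = 10 (mod 13).
  i = 3 (α = 10): (10−7)(10−3)(10−4)(10−5) = 3·7·6·5 = 630 ≡ 6, so v_3 = 6^{−1} = 11 (mod 13).
  i = 4 (α = 4): (4−7)(4−3)(4−10)(4−5) = (−3)·1·(−6)·(−1) = −18 ≡ 8, so v_4 = 8^{−1} = 5 (mod 13).
  i = 5 (α = 5): (5−7)(5−3)(5−10)(5−4) = (−2)·2·(−5)·1 = 20 ≡ 7, so v_5 = 7^{−1} = 2 (mod 13).
  v = [11, 10, 11, 5, 2].
Step 2: syndromes of r = [9, 12, 11, 8, 4] (all sums mod 13).
  S_0 = Σ v_i r_i = 11·9 + 10·12 + 11·11 + 5·8 + 2·4 = 388 ≡ 11.
  S_1 = Σ v_i α_i r_i = 11·7·9 + 10·3·12 + 11·10·11 + 5·4·8 + 2·5·4 = 2463 ≡ 6.
  α_i^2 mod 13 = [10, 9, 9, 3, 12].
  S_2 = Σ v_i α_i^2 r_i = 11·10·9 + 10·9·12 + 11·9·11 + 5·3·8 + 2·12·4 = 3375 ≡ 8.
  S = (11, 6, 8) ≠ 0, so r is not a codeword (an error is present).
Step 3: locate the error. For a single error e at position i, S_ℓ = v_i·e·α_i^ℓ, so α_err = S_1/S_0.
  S_0^{−1} = 11^{−1} = 6 (mod 13), so α_err = 6·6 = 36 ≡ 10 = α_3. Error position i = 3.
  Consistency check: S_2/S_1 = 8·11 = 88 ≡ 10 = α_err ✓ (single-error assumption holds).
Step 4: error magnitude e = S_0/v_3 = S_0·∏_{j≠3}(α_3 − α_j) = 11·6 = 66 ≡ 1 (mod 13).
Step 5: correct position 3: c_3 = r_3 − e = 11 − 1 ≡ 10 (mod 13). Hence c = [9, 12, 10, 8, 4].
  Check: interpolating c through the α_i gives m(x) = 11 + 9·x (degree < 2) with m(α_i) = c_i for every i, so c is indeed a codeword.
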